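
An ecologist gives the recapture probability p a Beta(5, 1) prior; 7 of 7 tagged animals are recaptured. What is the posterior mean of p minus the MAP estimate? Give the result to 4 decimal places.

-0.0769

Posterior: Beta(5+7, 1+0) = Beta(12, 1).
Since β = 1 ≤ 1 and α > 1, the Beta density is monotone increasing on [0,1]; the mode is at 1.
Mean = 12/(12+1) = 0.9231.
Difference = 0.9231 − 1.0000 = -0.0769.
The mean is pulled below the mode by the posterior's left skew.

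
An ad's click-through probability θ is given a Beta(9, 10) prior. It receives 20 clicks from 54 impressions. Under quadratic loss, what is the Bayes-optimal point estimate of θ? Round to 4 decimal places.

0.3973

Posterior: Beta(9+20, 10+34) = Beta(29, 44).
Mode = (29−1)/(29+44−2) = 28/71 = 0.3944.
Mean = 29/(29+44) = 29/73 = 0.3973.
Quadratic loss ⇒ the optimal estimator is the posterior mean.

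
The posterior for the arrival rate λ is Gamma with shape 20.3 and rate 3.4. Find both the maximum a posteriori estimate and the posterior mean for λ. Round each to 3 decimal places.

Mode = (α−1)/β = 19.3/3.4 = 5.676.
Mean = α/β = 20.3/3.4 = 5.971.
Right-skewed posterior ⇒ mode < mean.

MAP = 5.676, posterior mean = 5.971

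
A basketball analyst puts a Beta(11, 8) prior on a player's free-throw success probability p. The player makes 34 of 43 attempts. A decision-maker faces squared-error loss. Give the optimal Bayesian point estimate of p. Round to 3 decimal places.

Posterior: Beta(11+34, 8+9) = Beta(45, 17).
Mode = (45−1)/(45+17−2) = 44/60 = 0.733.
Mean = 45/(45+17) = 45/62 = 0.726.
Squared-error loss ⇒ the optimal estimator is the posterior mean.

0.726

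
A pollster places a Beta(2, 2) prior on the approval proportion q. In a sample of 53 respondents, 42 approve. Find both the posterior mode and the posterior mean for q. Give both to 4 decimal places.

q_MAP = 0.7818, E[q|data] = 0.7719

Posterior: Beta(2+42, 2+11) = Beta(44, 13).
Mode = (44−1)/(44+13−2) = 43/55 = 0.7818.
Mean = 44/(44+13) = 44/57 = 0.7719.
The posterior is left-skewed, so the mode exceeds the mean.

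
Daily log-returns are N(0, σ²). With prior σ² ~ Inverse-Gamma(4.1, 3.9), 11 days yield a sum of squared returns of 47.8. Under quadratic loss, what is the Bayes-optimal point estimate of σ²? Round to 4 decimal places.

Posterior: Inverse-Gamma(shape = 4.1+11/2 = 9.6, scale = 3.9+47.8/2 = 27.8).
Mode = β/(α+1) = 27.8/10.6 = 2.6226.
Mean = β/(α−1) = 27.8/8.6 = 3.2326.
Quadratic loss ⇒ the optimal estimator is the posterior mean.

3.2326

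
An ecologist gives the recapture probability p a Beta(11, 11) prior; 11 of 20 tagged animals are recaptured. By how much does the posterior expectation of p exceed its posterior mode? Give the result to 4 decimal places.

Posterior: Beta(11+11, 11+9) = Beta(22, 20).
Mode = (22−1)/(22+20−2) = 21/40 = 0.5250.
Mean = 22/(22+20) = 22/42 = 0.5238.
Difference = 0.5238 − 0.5250 = -0.0012.
The posterior is left-skewed, so the mode exceeds the mean.

-0.0012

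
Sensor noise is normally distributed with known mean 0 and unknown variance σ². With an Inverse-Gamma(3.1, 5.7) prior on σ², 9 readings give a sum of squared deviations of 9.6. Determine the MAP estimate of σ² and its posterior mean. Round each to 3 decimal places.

MAP = 1.221, posterior mean = 1.591

Posterior: Inverse-Gamma(shape = 3.1+9/2 = 7.6, scale = 5.7+9.6/2 = 10.5).
Mode = β/(α+1) = 10.5/8.6 = 1.221.
Mean = β/(α−1) = 10.5/6.6 = 1.591.
The posterior is right-skewed, so the mean exceeds the mode.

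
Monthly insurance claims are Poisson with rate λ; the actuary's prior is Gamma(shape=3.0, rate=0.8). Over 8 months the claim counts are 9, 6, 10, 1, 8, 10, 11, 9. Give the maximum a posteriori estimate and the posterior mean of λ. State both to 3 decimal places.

MAP = 7.500; posterior mean = 7.614

Σ counts = 64. Posterior: Gamma(shape = 3.0+64 = 67.0, rate = 0.8+8 = 8.8).
Mode = (α−1)/β = 66.0/8.8 = 7.500.
Mean = α/β = 67.0/8.8 = 7.614.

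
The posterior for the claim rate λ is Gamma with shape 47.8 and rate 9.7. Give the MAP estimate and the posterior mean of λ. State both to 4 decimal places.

MAP estimate = 4.8247, posterior mean = 4.9278

Mode = (α−1)/β = 46.8/9.7 = 4.8247.
Mean = α/β = 47.8/9.7 = 4.9278.
The mean is pulled above the mode by the posterior's right skew.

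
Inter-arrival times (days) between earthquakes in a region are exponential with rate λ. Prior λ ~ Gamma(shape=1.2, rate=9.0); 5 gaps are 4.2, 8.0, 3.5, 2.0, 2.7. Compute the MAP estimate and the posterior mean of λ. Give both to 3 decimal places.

MAP estimate = 0.177, posterior mean = 0.211

Σ times = 20.4. Posterior: Gamma(shape = 1.2+5 = 6.2, rate = 9.0+20.4 = 29.4).
Mode = (α−1)/β = 5.2/29.4 = 0.177.
Mean = α/β = 6.2/29.4 = 0.211.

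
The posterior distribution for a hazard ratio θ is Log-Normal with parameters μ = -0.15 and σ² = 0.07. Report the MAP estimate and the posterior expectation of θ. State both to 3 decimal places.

Mode = exp(μ − σ²) = exp(-0.22) = 0.803.
Mean = exp(μ + σ²/2) = exp(-0.115) = 0.891.
Mean > mode: the posterior has a right tail.

MAP: 0.803. Posterior mean: 0.891.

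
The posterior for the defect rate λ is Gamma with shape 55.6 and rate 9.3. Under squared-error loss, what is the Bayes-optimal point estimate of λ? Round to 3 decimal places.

Mode = (α−1)/β = 54.6/9.3 = 5.871.
Mean = α/β = 55.6/9.3 = 5.978.
Squared-error loss ⇒ the optimal estimator is the posterior mean.

5.978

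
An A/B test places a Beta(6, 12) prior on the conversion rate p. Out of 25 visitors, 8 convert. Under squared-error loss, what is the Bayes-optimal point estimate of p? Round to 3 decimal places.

Posterior: Beta(6+8, 12+17) = Beta(14, 29).
Mode = (14−1)/(14+29−2) = 13/41 = 0.317.
Mean = 14/(14+29) = 14/43 = 0.326.
Squared-error loss ⇒ the optimal estimator is the posterior mean.

0.326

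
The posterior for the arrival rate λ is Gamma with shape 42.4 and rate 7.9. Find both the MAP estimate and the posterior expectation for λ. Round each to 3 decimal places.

Mode = (α−1)/β = 41.4/7.9 = 5.241.
Mean = α/β = 42.4/7.9 = 5.367.
The mean is pulled above the mode by the posterior's right skew.

MAP = 5.241, posterior mean = 5.367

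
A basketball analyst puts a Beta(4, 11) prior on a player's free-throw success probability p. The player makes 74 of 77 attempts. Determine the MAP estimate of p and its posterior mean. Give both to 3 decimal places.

MAP: 0.856. Posterior mean: 0.848.

Posterior: Beta(4+74, 11+3) = Beta(78, 14).
Mode = (78−1)/(78+14−2) = 77/90 = 0.856.
Mean = 78/(78+14) = 78/92 = 0.848.
Mode > mean: the posterior has a left tail.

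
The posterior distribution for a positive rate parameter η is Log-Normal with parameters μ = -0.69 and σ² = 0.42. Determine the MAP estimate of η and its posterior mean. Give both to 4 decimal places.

MAP estimate = 0.3296, posterior mean = 0.6188

Mode = exp(μ − σ²) = exp(-1.11) = 0.3296.
Mean = exp(μ + σ²/2) = exp(-0.480) = 0.6188.
Right-skewed posterior ⇒ mode < mean.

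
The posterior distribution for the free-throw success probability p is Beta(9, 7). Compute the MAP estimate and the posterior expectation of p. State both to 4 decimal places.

MAP estimate = 0.5714, posterior expectation = 0.5625

Mode = (9−1)/(9+7−2) = 8/14 = 0.5714.
Mean = 9/(9+7) = 9/16 = 0.5625.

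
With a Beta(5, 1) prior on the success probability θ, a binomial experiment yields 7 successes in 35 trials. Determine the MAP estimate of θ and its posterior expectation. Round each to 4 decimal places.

Posterior: Beta(5+7, 1+28) = Beta(12, 29).
Mode = (12−1)/(12+29−2) = 11/39 = 0.2821.
Mean = 12/(12+29) = 12/41 = 0.2927.

MAP = 0.2821, posterior mean = 0.2927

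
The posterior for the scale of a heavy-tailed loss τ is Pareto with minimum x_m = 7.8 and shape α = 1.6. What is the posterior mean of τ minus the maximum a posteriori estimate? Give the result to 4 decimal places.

13.0000

The Pareto density is strictly decreasing on [x_m, ∞), so the mode is x_m = 7.8000.
Mean = α·x_m/(α−1) = 1.6·7.8/0.6 = 20.8000.
Difference = 20.8000 − 7.8000 = 13.0000.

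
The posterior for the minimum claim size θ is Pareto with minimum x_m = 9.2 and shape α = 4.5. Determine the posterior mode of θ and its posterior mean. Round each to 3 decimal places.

The Pareto density is strictly decreasing on [x_m, ∞), so the mode is x_m = 9.200.
Mean = α·x_m/(α−1) = 4.5·9.2/3.5 = 11.829.

MAP = 9.200, posterior mean = 11.829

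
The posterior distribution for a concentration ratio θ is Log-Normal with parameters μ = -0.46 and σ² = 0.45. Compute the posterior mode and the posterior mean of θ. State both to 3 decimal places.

Mode = exp(μ − σ²) = exp(-0.91) = 0.403.
Mean = exp(μ + σ²/2) = exp(-0.235) = 0.791.
The posterior is right-skewed, so the mean exceeds the mode.

MAP: 0.403. Posterior mean: 0.791.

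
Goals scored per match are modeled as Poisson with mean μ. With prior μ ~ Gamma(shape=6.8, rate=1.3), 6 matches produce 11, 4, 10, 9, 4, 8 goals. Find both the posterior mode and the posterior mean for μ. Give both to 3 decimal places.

Σ counts = 46. Posterior: Gamma(shape = 6.8+46 = 52.8, rate = 1.3+6 = 7.3).
Mode = (α−1)/β = 51.8/7.3 = 7.096.
Mean = α/β = 52.8/7.3 = 7.233.
Right-skewed posterior ⇒ mode < mean.

μ_MAP = 7.096, E[μ|data] = 7.233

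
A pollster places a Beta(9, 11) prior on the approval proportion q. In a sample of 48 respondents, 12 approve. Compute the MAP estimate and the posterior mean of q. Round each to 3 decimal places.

q_MAP = 0.303, E[q|data] = 0.309

Posterior: Beta(9+12, 11+36) = Beta(21, 47).
Mode = (21−1)/(21+47−2) = 20/66 = 0.303.
Mean = 21/(21+47) = 21/68 = 0.309.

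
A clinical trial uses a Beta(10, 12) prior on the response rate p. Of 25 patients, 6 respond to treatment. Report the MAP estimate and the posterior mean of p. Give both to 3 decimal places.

p_MAP = 0.333, E[p|data] = 0.340

Posterior: Beta(10+6, 12+19) = Beta(16, 31).
Mode = (16−1)/(16+31−2) = 15/45 = 0.333.
Mean = 16/(16+31) = 16/47 = 0.340.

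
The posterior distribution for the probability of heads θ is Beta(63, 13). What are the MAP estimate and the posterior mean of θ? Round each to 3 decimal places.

θ_MAP = 0.838, E[θ|data] = 0.829

Mode = (63−1)/(63+13−2) = 62/74 = 0.838.
Mean = 63/(63+13) = 63/76 = 0.829.
Left-skewed posterior ⇒ mean < mode.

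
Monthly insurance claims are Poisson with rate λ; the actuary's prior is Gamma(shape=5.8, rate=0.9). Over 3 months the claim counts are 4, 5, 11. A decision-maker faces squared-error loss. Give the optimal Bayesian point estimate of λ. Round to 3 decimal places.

6.615

Σ counts = 20. Posterior: Gamma(shape = 5.8+20 = 25.8, rate = 0.9+3 = 3.9).
Mode = (α−1)/β = 24.8/3.9 = 6.359.
Mean = α/β = 25.8/3.9 = 6.615.
Squared-error loss ⇒ the optimal estimator is the posterior mean.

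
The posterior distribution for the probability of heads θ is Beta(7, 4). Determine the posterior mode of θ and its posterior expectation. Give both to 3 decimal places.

Mode = (7−1)/(7+4−2) = 6/9 = 0.667.
Mean = 7/(7+4) = 7/11 = 0.636.
Left-skewed posterior ⇒ mean < mode.

MAP = 0.667; posterior mean = 0.636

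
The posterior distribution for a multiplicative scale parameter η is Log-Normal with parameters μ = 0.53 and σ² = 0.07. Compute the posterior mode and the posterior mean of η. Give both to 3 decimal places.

Mode = exp(μ − σ²) = exp(0.46) = 1.584.
Mean = exp(μ + σ²/2) = exp(0.565) = 1.759.
The posterior is right-skewed, so the mean exceeds the mode.

MAP = 1.584; posterior mean = 1.759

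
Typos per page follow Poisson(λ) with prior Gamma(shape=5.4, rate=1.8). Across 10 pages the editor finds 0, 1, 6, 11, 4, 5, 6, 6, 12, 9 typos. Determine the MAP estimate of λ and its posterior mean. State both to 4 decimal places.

MAP: 5.4576. Posterior mean: 5.5424.

Σ counts = 60. Posterior: Gamma(shape = 5.4+60 = 65.4, rate = 1.8+10 = 11.8).
Mode = (α−1)/β = 64.4/11.8 = 5.4576.
Mean = α/β = 65.4/11.8 = 5.5424.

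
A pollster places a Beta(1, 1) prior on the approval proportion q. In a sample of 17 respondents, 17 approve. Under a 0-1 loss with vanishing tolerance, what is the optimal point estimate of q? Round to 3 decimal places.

Posterior: Beta(1+17, 1+0) = Beta(18, 1).
Since β = 1 ≤ 1 and α > 1, the Beta density is monotone increasing on [0,1]; the mode is at 1.
Mean = 18/(18+1) = 0.947.
This is the posterior mode — the MAP estimate.

1.000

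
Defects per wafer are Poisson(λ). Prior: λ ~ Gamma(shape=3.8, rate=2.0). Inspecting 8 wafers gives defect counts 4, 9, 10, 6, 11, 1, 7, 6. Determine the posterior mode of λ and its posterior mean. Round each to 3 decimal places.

MAP = 5.680; posterior mean = 5.780

Σ counts = 54. Posterior: Gamma(shape = 3.8+54 = 57.8, rate = 2.0+8 = 10.0).
Mode = (α−1)/β = 56.8/10.0 = 5.680.
Mean = α/β = 57.8/10.0 = 5.780.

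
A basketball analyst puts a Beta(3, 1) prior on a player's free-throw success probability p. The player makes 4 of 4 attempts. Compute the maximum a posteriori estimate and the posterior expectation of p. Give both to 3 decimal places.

Posterior: Beta(3+4, 1+0) = Beta(7, 1).
Since β = 1 ≤ 1 and α > 1, the Beta density is monotone increasing on [0,1]; the mode is at 1.
Mean = 7/(7+1) = 0.875.

MAP = 1.000, posterior mean = 0.875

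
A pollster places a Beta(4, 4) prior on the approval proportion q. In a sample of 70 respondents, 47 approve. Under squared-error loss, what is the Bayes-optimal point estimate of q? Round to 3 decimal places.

Posterior: Beta(4+47, 4+23) = Beta(51, 27).
Mode = (51−1)/(51+27−2) = 50/76 = 0.658.
Mean = 51/(51+27) = 51/78 = 0.654.
Squared-error loss ⇒ the optimal estimator is the posterior mean.

0.654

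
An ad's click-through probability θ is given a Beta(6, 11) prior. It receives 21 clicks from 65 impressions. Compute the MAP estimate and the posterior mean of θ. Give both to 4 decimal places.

Posterior: Beta(6+21, 11+44) = Beta(27, 55).
Mode = (27−1)/(27+55−2) = 26/80 = 0.3250.
Mean = 27/(27+55) = 27/82 = 0.3293.

MAP: 0.3250. Posterior mean: 0.3293.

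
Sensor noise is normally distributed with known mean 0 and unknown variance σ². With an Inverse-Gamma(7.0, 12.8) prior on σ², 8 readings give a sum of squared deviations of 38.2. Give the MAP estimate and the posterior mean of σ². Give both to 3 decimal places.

Posterior: Inverse-Gamma(shape = 7.0+8/2 = 11.0, scale = 12.8+38.2/2 = 31.9).
Mode = β/(α+1) = 31.9/12.0 = 2.658.
Mean = β/(α−1) = 31.9/10.0 = 3.190.

MAP = 2.658, posterior mean = 3.190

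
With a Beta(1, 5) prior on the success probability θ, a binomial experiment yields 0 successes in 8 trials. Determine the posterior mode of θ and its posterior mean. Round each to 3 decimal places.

posterior mode = 0.000, posterior mean = 0.071

Posterior: Beta(1+0, 5+8) = Beta(1, 13).
Since α = 1 ≤ 1 and β > 1, the Beta density is monotone decreasing on [0,1]; the mode is at 0.
Mean = 1/(1+13) = 0.071.
Right-skewed posterior ⇒ mode < mean.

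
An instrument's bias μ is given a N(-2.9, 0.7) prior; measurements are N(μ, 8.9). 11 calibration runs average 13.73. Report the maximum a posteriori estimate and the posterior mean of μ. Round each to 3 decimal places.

μ_MAP = 4.814, E[μ|data] = 4.814

Posterior for μ is Normal. Precision-weighted mean: (1/0.7·-2.9 + 11/8.9·13.73) / (1/0.7 + 11/8.9) = 4.814.
A Normal posterior is symmetric, so mode = mean.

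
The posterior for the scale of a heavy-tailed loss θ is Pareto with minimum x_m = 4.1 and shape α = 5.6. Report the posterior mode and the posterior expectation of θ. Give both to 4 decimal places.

The Pareto density is strictly decreasing on [x_m, ∞), so the mode is x_m = 4.1000.
Mean = α·x_m/(α−1) = 5.6·4.1/4.6 = 4.9913.
Right-skewed posterior ⇒ mode < mean.

θ_MAP = 4.1000, E[θ|data] = 4.9913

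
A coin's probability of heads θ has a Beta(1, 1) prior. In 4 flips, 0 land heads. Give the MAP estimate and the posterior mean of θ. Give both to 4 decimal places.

MAP: 0.0000. Posterior mean: 0.1667.

Posterior: Beta(1+0, 1+4) = Beta(1, 5).
Since α = 1 ≤ 1 and β > 1, the Beta density is monotone decreasing on [0,1]; the mode is at 0.
Mean = 1/(1+5) = 0.1667.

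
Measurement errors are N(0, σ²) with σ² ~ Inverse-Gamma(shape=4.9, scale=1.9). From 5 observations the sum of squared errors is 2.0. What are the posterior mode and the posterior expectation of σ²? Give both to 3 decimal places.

Posterior: Inverse-Gamma(shape = 4.9+5/2 = 7.4, scale = 1.9+2.0/2 = 2.9).
Mode = β/(α+1) = 2.9/8.4 = 0.345.
Mean = β/(α−1) = 2.9/6.4 = 0.453.

MAP = 0.345; posterior mean = 0.453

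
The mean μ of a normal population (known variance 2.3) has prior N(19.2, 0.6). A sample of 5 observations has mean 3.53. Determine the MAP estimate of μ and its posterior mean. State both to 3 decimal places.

MAP = 10.330; posterior mean = 10.330

Posterior for μ is Normal. Precision-weighted mean: (1/0.6·19.2 + 5/2.3·3.53) / (1/0.6 + 5/2.3) = 10.330.
A Normal posterior is symmetric, so mode = mean.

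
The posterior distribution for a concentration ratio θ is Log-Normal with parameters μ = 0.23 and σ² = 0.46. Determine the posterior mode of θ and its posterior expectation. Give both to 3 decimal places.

Mode = exp(μ − σ²) = exp(-0.23) = 0.795.
Mean = exp(μ + σ²/2) = exp(0.460) = 1.584.

MAP: 0.795. Posterior mean: 1.584.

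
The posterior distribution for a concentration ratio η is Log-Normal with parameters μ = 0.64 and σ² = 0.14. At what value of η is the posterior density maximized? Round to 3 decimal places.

1.649

Mode = exp(μ − σ²) = exp(0.50) = 1.649.
Mean = exp(μ + σ²/2) = exp(0.710) = 2.034.
This is the posterior mode — the MAP estimate.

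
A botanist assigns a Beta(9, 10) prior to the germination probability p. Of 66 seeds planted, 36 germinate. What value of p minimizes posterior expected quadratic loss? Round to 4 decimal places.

Posterior: Beta(9+36, 10+30) = Beta(45, 40).
Mode = (45−1)/(45+40−2) = 44/83 = 0.5301.
Mean = 45/(45+40) = 45/85 = 0.5294.
Quadratic loss ⇒ the optimal estimator is the posterior mean.

0.5294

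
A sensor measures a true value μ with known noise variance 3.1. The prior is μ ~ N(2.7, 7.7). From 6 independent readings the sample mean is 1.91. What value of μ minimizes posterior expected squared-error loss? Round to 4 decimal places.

1.9597

Posterior for μ is Normal. Precision-weighted mean: (1/7.7·2.7 + 6/3.1·1.91) / (1/7.7 + 6/3.1) = 1.9597.
A Normal posterior is symmetric, so mode = mean.
Squared-error loss ⇒ the optimal estimator is the posterior mean.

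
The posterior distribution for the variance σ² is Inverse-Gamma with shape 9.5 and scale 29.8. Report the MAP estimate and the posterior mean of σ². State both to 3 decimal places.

MAP estimate = 2.838, posterior mean = 3.506

Mode = β/(α+1) = 29.8/10.5 = 2.838.
Mean = β/(α−1) = 29.8/8.5 = 3.506.
Right-skewed posterior ⇒ mode < mean.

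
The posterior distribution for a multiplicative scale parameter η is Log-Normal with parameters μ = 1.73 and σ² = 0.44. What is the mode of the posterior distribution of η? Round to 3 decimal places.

Mode = exp(μ − σ²) = exp(1.29) = 3.633.
Mean = exp(μ + σ²/2) = exp(1.950) = 7.029.
This is the posterior mode — the MAP estimate.

3.633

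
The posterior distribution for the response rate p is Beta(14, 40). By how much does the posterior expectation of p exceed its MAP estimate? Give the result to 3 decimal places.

Mode = (14−1)/(14+40−2) = 13/52 = 0.250.
Mean = 14/(14+40) = 14/54 = 0.259.
Difference = 0.259 − 0.250 = 0.009.

0.009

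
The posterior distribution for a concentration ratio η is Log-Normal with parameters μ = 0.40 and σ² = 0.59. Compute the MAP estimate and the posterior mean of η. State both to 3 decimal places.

Mode = exp(μ − σ²) = exp(-0.19) = 0.827.
Mean = exp(μ + σ²/2) = exp(0.695) = 2.004.

η_MAP = 0.827, E[η|data] = 2.004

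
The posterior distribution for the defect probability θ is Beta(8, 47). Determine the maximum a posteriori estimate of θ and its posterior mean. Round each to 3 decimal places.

Mode = (8−1)/(8+47−2) = 7/53 = 0.132.
Mean = 8/(8+47) = 8/55 = 0.145.

MAP: 0.132. Posterior mean: 0.145.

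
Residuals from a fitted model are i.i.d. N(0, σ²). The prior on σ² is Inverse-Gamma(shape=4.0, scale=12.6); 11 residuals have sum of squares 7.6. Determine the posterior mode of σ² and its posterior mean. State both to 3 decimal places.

Posterior: Inverse-Gamma(shape = 4.0+11/2 = 9.5, scale = 12.6+7.6/2 = 16.4).
Mode = β/(α+1) = 16.4/10.5 = 1.562.
Mean = β/(α−1) = 16.4/8.5 = 1.929.
Right-skewed posterior ⇒ mode < mean.

MAP = 1.562; posterior mean = 1.929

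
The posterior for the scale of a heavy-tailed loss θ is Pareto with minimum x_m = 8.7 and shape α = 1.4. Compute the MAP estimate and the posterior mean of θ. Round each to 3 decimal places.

The Pareto density is strictly decreasing on [x_m, ∞), so the mode is x_m = 8.700.
Mean = α·x_m/(α−1) = 1.4·8.7/0.4 = 30.450.
Right-skewed posterior ⇒ mode < mean.

θ_MAP = 8.700, E[θ|data] = 30.450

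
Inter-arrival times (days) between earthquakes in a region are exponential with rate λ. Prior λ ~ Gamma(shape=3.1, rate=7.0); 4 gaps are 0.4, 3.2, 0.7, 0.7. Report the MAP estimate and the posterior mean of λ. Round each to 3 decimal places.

MAP: 0.508. Posterior mean: 0.592.

Σ times = 5.0. Posterior: Gamma(shape = 3.1+4 = 7.1, rate = 7.0+5.0 = 12.0).
Mode = (α−1)/β = 6.1/12.0 = 0.508.
Mean = α/β = 7.1/12.0 = 0.592.
Right-skewed posterior ⇒ mode < mean.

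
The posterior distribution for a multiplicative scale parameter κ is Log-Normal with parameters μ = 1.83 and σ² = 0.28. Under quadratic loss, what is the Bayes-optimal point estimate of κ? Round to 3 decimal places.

Mode = exp(μ − σ²) = exp(1.55) = 4.711.
Mean = exp(μ + σ²/2) = exp(1.970) = 7.171.
Quadratic loss ⇒ the optimal estimator is the posterior mean.

7.171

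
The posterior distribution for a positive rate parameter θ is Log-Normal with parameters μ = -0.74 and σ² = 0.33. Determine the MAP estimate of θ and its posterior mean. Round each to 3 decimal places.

Mode = exp(μ − σ²) = exp(-1.07) = 0.343.
Mean = exp(μ + σ²/2) = exp(-0.575) = 0.563.
Right-skewed posterior ⇒ mode < mean.

MAP: 0.343. Posterior mean: 0.563.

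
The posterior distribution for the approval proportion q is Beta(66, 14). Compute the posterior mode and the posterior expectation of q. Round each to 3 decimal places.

Mode = (66−1)/(66+14−2) = 65/78 = 0.833.
Mean = 66/(66+14) = 66/80 = 0.825.

MAP = 0.833, posterior mean = 0.825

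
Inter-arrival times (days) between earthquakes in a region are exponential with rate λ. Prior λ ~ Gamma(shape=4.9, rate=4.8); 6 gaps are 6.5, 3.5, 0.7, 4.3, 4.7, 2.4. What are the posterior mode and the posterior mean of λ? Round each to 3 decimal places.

λ_MAP = 0.368, E[λ|data] = 0.405

Σ times = 22.1. Posterior: Gamma(shape = 4.9+6 = 10.9, rate = 4.8+22.1 = 26.9).
Mode = (α−1)/β = 9.9/26.9 = 0.368.
Mean = α/β = 10.9/26.9 = 0.405.
Mean > mode: the posterior has a right tail.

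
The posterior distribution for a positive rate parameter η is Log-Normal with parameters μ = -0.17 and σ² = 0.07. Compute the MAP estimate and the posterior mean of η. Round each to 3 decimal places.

MAP: 0.787. Posterior mean: 0.874.

Mode = exp(μ − σ²) = exp(-0.24) = 0.787.
Mean = exp(μ + σ²/2) = exp(-0.135) = 0.874.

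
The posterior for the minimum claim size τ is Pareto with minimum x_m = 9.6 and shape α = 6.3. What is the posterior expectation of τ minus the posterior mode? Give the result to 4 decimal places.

1.8113

The Pareto density is strictly decreasing on [x_m, ∞), so the mode is x_m = 9.6000.
Mean = α·x_m/(α−1) = 6.3·9.6/5.3 = 11.4113.
Difference = 11.4113 − 9.6000 = 1.8113.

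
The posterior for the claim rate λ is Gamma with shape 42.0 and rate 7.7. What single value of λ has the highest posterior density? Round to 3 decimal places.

Mode = (α−1)/β = 41.0/7.7 = 5.325.
Mean = α/β = 42.0/7.7 = 5.455.
This is the posterior mode — the MAP estimate.

5.325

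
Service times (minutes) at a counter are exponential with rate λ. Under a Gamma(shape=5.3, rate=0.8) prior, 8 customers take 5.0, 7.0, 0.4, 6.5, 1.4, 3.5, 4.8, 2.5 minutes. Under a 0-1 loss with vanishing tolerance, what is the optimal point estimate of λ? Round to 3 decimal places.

Σ times = 31.1. Posterior: Gamma(shape = 5.3+8 = 13.3, rate = 0.8+31.1 = 31.9).
Mode = (α−1)/β = 12.3/31.9 = 0.386.
Mean = α/β = 13.3/31.9 = 0.417.
This is the posterior mode — the MAP estimate.

0.386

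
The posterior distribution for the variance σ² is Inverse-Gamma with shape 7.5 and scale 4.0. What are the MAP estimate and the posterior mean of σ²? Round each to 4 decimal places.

MAP = 0.4706, posterior mean = 0.6154

Mode = β/(α+1) = 4.0/8.5 = 0.4706.
Mean = β/(α−1) = 4.0/6.5 = 0.6154.
Mean > mode: the posterior has a right tail.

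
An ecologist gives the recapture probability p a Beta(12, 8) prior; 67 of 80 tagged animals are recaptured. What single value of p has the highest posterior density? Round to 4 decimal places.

0.7959

Posterior: Beta(12+67, 8+13) = Beta(79, 21).
Mode = (79−1)/(79+21−2) = 78/98 = 0.7959.
Mean = 79/(79+21) = 79/100 = 0.7900.
This is the posterior mode — the MAP estimate.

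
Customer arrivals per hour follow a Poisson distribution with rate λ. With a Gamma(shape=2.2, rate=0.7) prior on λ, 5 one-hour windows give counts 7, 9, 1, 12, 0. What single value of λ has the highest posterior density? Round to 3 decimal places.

Σ counts = 29. Posterior: Gamma(shape = 2.2+29 = 31.2, rate = 0.7+5 = 5.7).
Mode = (α−1)/β = 30.2/5.7 = 5.298.
Mean = α/β = 31.2/5.7 = 5.474.
This is the posterior mode — the MAP estimate.

5.298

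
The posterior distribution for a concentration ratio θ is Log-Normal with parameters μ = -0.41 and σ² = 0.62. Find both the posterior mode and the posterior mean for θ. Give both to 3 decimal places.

posterior mode = 0.357, posterior mean = 0.905

Mode = exp(μ − σ²) = exp(-1.03) = 0.357.
Mean = exp(μ + σ²/2) = exp(-0.100) = 0.905.
Mean > mode: the posterior has a right tail.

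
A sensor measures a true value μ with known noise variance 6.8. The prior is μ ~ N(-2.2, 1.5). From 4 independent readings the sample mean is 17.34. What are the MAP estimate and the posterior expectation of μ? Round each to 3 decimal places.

MAP: 6.959. Posterior mean: 6.959.

Posterior for μ is Normal. Precision-weighted mean: (1/1.5·-2.2 + 4/6.8·17.34) / (1/1.5 + 4/6.8) = 6.959.
A Normal posterior is symmetric, so mode = mean.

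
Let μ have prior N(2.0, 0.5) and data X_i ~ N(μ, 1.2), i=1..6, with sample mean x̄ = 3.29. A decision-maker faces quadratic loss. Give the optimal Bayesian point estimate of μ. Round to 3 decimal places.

2.921

Posterior for μ is Normal. Precision-weighted mean: (1/0.5·2.0 + 6/1.2·3.29) / (1/0.5 + 6/1.2) = 2.921.
A Normal posterior is symmetric, so mode = mean.
Quadratic loss ⇒ the optimal estimator is the posterior mean.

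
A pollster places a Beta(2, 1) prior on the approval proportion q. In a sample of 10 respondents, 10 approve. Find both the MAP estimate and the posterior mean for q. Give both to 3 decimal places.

q_MAP = 1.000, E[q|data] = 0.923

Posterior: Beta(2+10, 1+0) = Beta(12, 1).
Since β = 1 ≤ 1 and α > 1, the Beta density is monotone increasing on [0,1]; the mode is at 1.
Mean = 12/(12+1) = 0.923.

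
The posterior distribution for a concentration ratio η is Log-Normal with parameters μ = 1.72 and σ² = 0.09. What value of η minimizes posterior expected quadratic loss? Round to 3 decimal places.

5.842

Mode = exp(μ − σ²) = exp(1.63) = 5.104.
Mean = exp(μ + σ²/2) = exp(1.765) = 5.842.
Quadratic loss ⇒ the optimal estimator is the posterior mean.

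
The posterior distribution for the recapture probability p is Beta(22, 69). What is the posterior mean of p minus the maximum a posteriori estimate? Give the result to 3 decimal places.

0.006

Mode = (22−1)/(22+69−2) = 21/89 = 0.236.
Mean = 22/(22+69) = 22/91 = 0.242.
Difference = 0.242 − 0.236 = 0.006.
Right-skewed posterior ⇒ mode < mean.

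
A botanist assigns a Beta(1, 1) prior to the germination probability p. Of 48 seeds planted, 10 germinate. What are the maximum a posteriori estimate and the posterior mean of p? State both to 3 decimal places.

Posterior: Beta(1+10, 1+38) = Beta(11, 39).
Mode = (11−1)/(11+39−2) = 10/48 = 0.208.
Mean = 11/(11+39) = 11/50 = 0.220.
Right-skewed posterior ⇒ mode < mean.

MAP = 0.208; posterior mean = 0.220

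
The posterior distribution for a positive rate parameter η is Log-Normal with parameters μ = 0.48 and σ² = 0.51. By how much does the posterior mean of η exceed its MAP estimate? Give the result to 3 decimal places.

Mode = exp(μ − σ²) = exp(-0.03) = 0.970.
Mean = exp(μ + σ²/2) = exp(0.735) = 2.085.
Difference = 2.085 − 0.970 = 1.115.

1.115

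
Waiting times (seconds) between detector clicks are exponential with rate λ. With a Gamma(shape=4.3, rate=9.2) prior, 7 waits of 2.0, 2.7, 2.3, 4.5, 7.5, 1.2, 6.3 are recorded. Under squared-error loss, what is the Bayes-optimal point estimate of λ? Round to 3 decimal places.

0.317

Σ times = 26.5. Posterior: Gamma(shape = 4.3+7 = 11.3, rate = 9.2+26.5 = 35.7).
Mode = (α−1)/β = 10.3/35.7 = 0.289.
Mean = α/β = 11.3/35.7 = 0.317.
Squared-error loss ⇒ the optimal estimator is the posterior mean.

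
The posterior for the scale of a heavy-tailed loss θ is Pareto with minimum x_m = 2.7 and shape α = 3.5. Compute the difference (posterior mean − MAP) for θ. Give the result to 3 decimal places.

1.080

The Pareto density is strictly decreasing on [x_m, ∞), so the mode is x_m = 2.700.
Mean = α·x_m/(α−1) = 3.5·2.7/2.5 = 3.780.
Difference = 3.780 − 2.700 = 1.080.
The posterior is right-skewed, so the mean exceeds the mode.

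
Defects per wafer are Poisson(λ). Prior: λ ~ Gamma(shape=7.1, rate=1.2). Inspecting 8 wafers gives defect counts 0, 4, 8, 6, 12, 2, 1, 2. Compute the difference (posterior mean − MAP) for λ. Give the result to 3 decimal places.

0.109

Σ counts = 35. Posterior: Gamma(shape = 7.1+35 = 42.1, rate = 1.2+8 = 9.2).
Mode = (α−1)/β = 41.1/9.2 = 4.467.
Mean = α/β = 42.1/9.2 = 4.576.
Difference = 4.576 − 4.467 = 0.109.
Right-skewed posterior ⇒ mode < mean.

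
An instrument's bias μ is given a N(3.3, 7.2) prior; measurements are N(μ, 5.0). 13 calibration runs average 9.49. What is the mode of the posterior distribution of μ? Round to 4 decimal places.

9.1761

Posterior for μ is Normal. Precision-weighted mean: (1/7.2·3.3 + 13/5.0·9.49) / (1/7.2 + 13/5.0) = 9.1761.
A Normal posterior is symmetric, so mode = mean.
This is the posterior mode — the MAP estimate.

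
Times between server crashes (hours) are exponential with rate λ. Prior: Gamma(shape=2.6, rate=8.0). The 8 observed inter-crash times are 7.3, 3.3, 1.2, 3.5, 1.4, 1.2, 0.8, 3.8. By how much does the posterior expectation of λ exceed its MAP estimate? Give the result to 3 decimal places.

Σ times = 22.5. Posterior: Gamma(shape = 2.6+8 = 10.6, rate = 8.0+22.5 = 30.5).
Mode = (α−1)/β = 9.6/30.5 = 0.315.
Mean = α/β = 10.6/30.5 = 0.348.
Difference = 0.348 − 0.315 = 0.033.

0.033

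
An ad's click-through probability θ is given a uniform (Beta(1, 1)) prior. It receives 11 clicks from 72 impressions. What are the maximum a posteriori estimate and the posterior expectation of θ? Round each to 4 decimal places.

Posterior: Beta(1+11, 1+61) = Beta(12, 62).
Mode = (12−1)/(12+62−2) = 11/72 = 0.1528.
Mean = 12/(12+62) = 12/74 = 0.1622.
The mean is pulled above the mode by the posterior's right skew.

MAP = 0.1528; posterior mean = 0.1622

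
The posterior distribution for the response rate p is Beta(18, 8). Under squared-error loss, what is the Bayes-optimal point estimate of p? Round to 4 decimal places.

Mode = (18−1)/(18+8−2) = 17/24 = 0.7083.
Mean = 18/(18+8) = 18/26 = 0.6923.
Squared-error loss ⇒ the optimal estimator is the posterior mean.

0.6923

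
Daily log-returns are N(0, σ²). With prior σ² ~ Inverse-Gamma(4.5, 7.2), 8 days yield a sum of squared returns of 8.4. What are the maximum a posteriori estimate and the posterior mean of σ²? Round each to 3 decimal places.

Posterior: Inverse-Gamma(shape = 4.5+8/2 = 8.5, scale = 7.2+8.4/2 = 11.4).
Mode = β/(α+1) = 11.4/9.5 = 1.200.
Mean = β/(α−1) = 11.4/7.5 = 1.520.
Mean > mode: the posterior has a right tail.

MAP: 1.200. Posterior mean: 1.520.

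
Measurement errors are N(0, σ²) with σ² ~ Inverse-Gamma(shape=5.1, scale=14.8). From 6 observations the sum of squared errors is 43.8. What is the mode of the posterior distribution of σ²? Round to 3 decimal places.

4.033

Posterior: Inverse-Gamma(shape = 5.1+6/2 = 8.1, scale = 14.8+43.8/2 = 36.7).
Mode = β/(α+1) = 36.7/9.1 = 4.033.
Mean = β/(α−1) = 36.7/7.1 = 5.169.
This is the posterior mode — the MAP estimate.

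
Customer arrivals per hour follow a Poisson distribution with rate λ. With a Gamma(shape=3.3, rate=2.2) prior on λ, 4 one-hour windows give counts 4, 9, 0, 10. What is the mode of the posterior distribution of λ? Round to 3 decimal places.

Σ counts = 23. Posterior: Gamma(shape = 3.3+23 = 26.3, rate = 2.2+4 = 6.2).
Mode = (α−1)/β = 25.3/6.2 = 4.081.
Mean = α/β = 26.3/6.2 = 4.242.
This is the posterior mode — the MAP estimate.

4.081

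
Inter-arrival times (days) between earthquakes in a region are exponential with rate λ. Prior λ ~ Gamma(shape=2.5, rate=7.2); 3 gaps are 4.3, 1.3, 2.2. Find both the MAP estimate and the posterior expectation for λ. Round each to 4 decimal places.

MAP = 0.3000, posterior mean = 0.3667

Σ times = 7.8. Posterior: Gamma(shape = 2.5+3 = 5.5, rate = 7.2+7.8 = 15.0).
Mode = (α−1)/β = 4.5/15.0 = 0.3000.
Mean = α/β = 5.5/15.0 = 0.3667.
Mean > mode: the posterior has a right tail.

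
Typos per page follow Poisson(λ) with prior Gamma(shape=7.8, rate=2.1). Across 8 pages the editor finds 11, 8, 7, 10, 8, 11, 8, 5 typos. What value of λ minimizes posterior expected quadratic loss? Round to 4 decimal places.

7.5050

Σ counts = 68. Posterior: Gamma(shape = 7.8+68 = 75.8, rate = 2.1+8 = 10.1).
Mode = (α−1)/β = 74.8/10.1 = 7.4059.
Mean = α/β = 75.8/10.1 = 7.5050.
Quadratic loss ⇒ the optimal estimator is the posterior mean.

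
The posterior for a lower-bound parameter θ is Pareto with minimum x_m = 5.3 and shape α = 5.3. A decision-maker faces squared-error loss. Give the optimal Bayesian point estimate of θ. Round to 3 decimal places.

6.533

The Pareto density is strictly decreasing on [x_m, ∞), so the mode is x_m = 5.300.
Mean = α·x_m/(α−1) = 5.3·5.3/4.3 = 6.533.
Squared-error loss ⇒ the optimal estimator is the posterior mean.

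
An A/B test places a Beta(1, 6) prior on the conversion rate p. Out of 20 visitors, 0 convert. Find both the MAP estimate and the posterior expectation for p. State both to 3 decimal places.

MAP = 0.000; posterior mean = 0.037

Posterior: Beta(1+0, 6+20) = Beta(1, 26).
Since α = 1 ≤ 1 and β > 1, the Beta density is monotone decreasing on [0,1]; the mode is at 0.
Mean = 1/(1+26) = 0.037.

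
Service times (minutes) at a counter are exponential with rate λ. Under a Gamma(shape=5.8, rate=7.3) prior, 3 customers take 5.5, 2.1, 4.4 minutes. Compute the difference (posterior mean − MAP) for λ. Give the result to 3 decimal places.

Σ times = 12.0. Posterior: Gamma(shape = 5.8+3 = 8.8, rate = 7.3+12.0 = 19.3).
Mode = (α−1)/β = 7.8/19.3 = 0.404.
Mean = α/β = 8.8/19.3 = 0.456.
Difference = 0.456 − 0.404 = 0.052.
Mean > mode: the posterior has a right tail.

0.052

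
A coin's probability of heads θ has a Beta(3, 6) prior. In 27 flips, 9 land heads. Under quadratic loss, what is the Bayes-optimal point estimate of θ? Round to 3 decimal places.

0.333

Posterior: Beta(3+9, 6+18) = Beta(12, 24).
Mode = (12−1)/(12+24−2) = 11/34 = 0.324.
Mean = 12/(12+24) = 12/36 = 0.333.
Quadratic loss ⇒ the optimal estimator is the posterior mean.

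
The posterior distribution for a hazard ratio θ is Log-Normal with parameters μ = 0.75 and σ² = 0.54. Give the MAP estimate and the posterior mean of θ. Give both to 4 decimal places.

Mode = exp(μ − σ²) = exp(0.21) = 1.2337.
Mean = exp(μ + σ²/2) = exp(1.020) = 2.7732.

MAP = 1.2337, posterior mean = 2.7732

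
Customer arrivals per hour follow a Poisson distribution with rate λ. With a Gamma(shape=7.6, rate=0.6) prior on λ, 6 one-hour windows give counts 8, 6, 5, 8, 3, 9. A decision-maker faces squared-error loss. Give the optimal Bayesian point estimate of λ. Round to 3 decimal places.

7.061

Σ counts = 39. Posterior: Gamma(shape = 7.6+39 = 46.6, rate = 0.6+6 = 6.6).
Mode = (α−1)/β = 45.6/6.6 = 6.909.
Mean = α/β = 46.6/6.6 = 7.061.
Squared-error loss ⇒ the optimal estimator is the posterior mean.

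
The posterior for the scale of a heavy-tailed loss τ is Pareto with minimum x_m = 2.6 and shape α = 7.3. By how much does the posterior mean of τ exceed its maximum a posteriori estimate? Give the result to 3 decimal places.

0.413

The Pareto density is strictly decreasing on [x_m, ∞), so the mode is x_m = 2.600.
Mean = α·x_m/(α−1) = 7.3·2.6/6.3 = 3.013.
Difference = 3.013 − 2.600 = 0.413.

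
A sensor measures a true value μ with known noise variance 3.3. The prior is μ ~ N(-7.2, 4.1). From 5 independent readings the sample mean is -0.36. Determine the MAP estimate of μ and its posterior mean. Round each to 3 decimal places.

Posterior for μ is Normal. Precision-weighted mean: (1/4.1·-7.2 + 5/3.3·-0.36) / (1/4.1 + 5/3.3) = -1.308.
A Normal posterior is symmetric, so mode = mean.

MAP estimate = -1.308, posterior mean = -1.308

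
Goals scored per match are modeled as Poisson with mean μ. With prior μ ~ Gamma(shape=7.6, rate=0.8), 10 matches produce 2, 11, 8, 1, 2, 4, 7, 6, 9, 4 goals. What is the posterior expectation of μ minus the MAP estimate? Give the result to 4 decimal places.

0.0926

Σ counts = 54. Posterior: Gamma(shape = 7.6+54 = 61.6, rate = 0.8+10 = 10.8).
Mode = (α−1)/β = 60.6/10.8 = 5.6111.
Mean = α/β = 61.6/10.8 = 5.7037.
Difference = 5.7037 − 5.6111 = 0.0926.
Right-skewed posterior ⇒ mode < mean.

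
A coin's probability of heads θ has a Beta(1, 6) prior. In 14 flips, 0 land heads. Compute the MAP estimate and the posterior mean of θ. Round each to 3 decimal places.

Posterior: Beta(1+0, 6+14) = Beta(1, 20).
Since α = 1 ≤ 1 and β > 1, the Beta density is monotone decreasing on [0,1]; the mode is at 0.
Mean = 1/(1+20) = 0.048.
Right-skewed posterior ⇒ mode < mean.

θ_MAP = 0.000, E[θ|data] = 0.048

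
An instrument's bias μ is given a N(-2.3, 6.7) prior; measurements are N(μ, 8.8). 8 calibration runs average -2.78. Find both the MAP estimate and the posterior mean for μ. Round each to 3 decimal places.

μ_MAP = -2.712, E[μ|data] = -2.712

Posterior for μ is Normal. Precision-weighted mean: (1/6.7·-2.3 + 8/8.8·-2.78) / (1/6.7 + 8/8.8) = -2.712.
A Normal posterior is symmetric, so mode = mean.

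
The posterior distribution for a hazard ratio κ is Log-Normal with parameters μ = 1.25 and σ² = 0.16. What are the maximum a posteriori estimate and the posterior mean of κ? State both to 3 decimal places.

Mode = exp(μ − σ²) = exp(1.09) = 2.974.
Mean = exp(μ + σ²/2) = exp(1.330) = 3.781.
The posterior is right-skewed, so the mean exceeds the mode.

κ_MAP = 2.974, E[κ|data] = 3.781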